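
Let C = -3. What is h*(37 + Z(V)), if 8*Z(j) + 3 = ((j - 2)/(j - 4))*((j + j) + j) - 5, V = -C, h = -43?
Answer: -11997/8 ≈ -1499.6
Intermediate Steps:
V = 3 (V = -1*(-3) = 3)
Z(j) = -1 + 3*j*(-2 + j)/(8*(-4 + j)) (Z(j) = -3/8 + (((j - 2)/(j - 4))*((j + j) + j) - 5)/8 = -3/8 + (((-2 + j)/(-4 + j))*(2*j + j) - 5)/8 = -3/8 + (((-2 + j)/(-4 + j))*(3*j) - 5)/8 = -3/8 + (3*j*(-2 + j)/(-4 + j) - 5)/8 = -3/8 + (-5 + 3*j*(-2 + j)/(-4 + j))/8 = -3/8 + (-5/8 + 3*j*(-2 + j)/(8*(-4 + j))) = -1 + 3*j*(-2 + j)/(8*(-4 + j)))
h*(37 + Z(V)) = -43*(37 + (32 - 14*3 + 3*3²)/(8*(-4 + 3))) = -43*(37 + (⅛)*(32 - 42 + 3*9)/(-1)) = -43*(37 + (⅛)*(-1)*(32 - 42 + 27)) = -43*(37 + (⅛)*(-1)*17) = -43*(37 - 17/8) = -43*279/8 = -11997/8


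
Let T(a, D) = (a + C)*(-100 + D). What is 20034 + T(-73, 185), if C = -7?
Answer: 13234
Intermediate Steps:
T(a, D) = (-100 + D)*(-7 + a) (T(a, D) = (a - 7)*(-100 + D) = (-7 + a)*(-100 + D) = (-100 + D)*(-7 + a))
20034 + T(-73, 185) = 20034 + (700 - 100*(-73) - 7*185 + 185*(-73)) = 20034 + (700 + 7300 - 1295 - 13505) = 20034 - 6800 = 13234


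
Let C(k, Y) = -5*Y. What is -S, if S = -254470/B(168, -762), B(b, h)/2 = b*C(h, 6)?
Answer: -25447/1008 ≈ -25.245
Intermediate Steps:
B(b, h) = -60*b (B(b, h) = 2*(b*(-5*6)) = 2*(b*(-30)) = 2*(-30*b) = -60*b)
S = 25447/1008 (S = -254470/((-60*168)) = -254470/(-10080) = -254470*(-1/10080) = 25447/1008 ≈ 25.245)
-S = -1*25447/1008 = -25447/1008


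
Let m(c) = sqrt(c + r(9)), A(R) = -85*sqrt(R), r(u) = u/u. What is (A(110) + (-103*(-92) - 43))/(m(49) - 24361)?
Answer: -229797313/593458271 - 47165*sqrt(2)/593458271 + 850*sqrt(55)/593458271 + 2070685*sqrt(110)/593458271 ≈ -0.35072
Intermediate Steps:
r(u) = 1
m(c) = sqrt(1 + c) (m(c) = sqrt(c + 1) = sqrt(1 + c))
(A(110) + (-103*(-92) - 43))/(m(49) - 24361) = (-85*sqrt(110) + (-103*(-92) - 43))/(sqrt(1 + 49) - 24361) = (-85*sqrt(110) + (9476 - 43))/(sqrt(50) - 24361) = (-85*sqrt(110) + 9433)/(5*sqrt(2) - 24361) = (9433 - 85*sqrt(110))/(-24361 + 5*sqrt(2))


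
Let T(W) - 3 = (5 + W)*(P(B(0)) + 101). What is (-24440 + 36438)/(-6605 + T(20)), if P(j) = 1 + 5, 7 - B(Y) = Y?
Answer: -1714/561 ≈ -3.0553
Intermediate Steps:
B(Y) = 7 - Y
P(j) = 6
T(W) = 538 + 107*W (T(W) = 3 + (5 + W)*(6 + 101) = 3 + (5 + W)*107 = 3 + (535 + 107*W) = 538 + 107*W)
(-24440 + 36438)/(-6605 + T(20)) = (-24440 + 36438)/(-6605 + (538 + 107*20)) = 11998/(-6605 + (538 + 2140)) = 11998/(-6605 + 2678) = 11998/(-3927) = 11998*(-1/3927) = -1714/561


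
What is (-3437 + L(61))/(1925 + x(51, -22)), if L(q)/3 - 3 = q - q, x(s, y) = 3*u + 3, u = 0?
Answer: -857/482 ≈ -1.7780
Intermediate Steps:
x(s, y) = 3 (x(s, y) = 3*0 + 3 = 0 + 3 = 3)
L(q) = 9 (L(q) = 9 + 3*(q - q) = 9 + 3*0 = 9 + 0 = 9)
(-3437 + L(61))/(1925 + x(51, -22)) = (-3437 + 9)/(1925 + 3) = -3428/1928 = -3428*1/1928 = -857/482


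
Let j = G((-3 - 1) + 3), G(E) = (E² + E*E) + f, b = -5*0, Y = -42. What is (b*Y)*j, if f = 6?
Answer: 0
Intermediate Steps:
b = 0
G(E) = 6 + 2*E² (G(E) = (E² + E*E) + 6 = (E² + E²) + 6 = 2*E² + 6 = 6 + 2*E²)
j = 8 (j = 6 + 2*((-3 - 1) + 3)² = 6 + 2*(-4 + 3)² = 6 + 2*(-1)² = 6 + 2*1 = 6 + 2 = 8)
(b*Y)*j = (0*(-42))*8 = 0*8 = 0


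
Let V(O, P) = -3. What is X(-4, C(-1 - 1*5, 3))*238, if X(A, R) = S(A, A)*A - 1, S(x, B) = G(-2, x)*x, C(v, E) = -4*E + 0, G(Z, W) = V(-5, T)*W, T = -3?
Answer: 45458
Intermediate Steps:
G(Z, W) = -3*W
C(v, E) = -4*E
S(x, B) = -3*x² (S(x, B) = (-3*x)*x = -3*x²)
X(A, R) = -1 - 3*A³ (X(A, R) = (-3*A²)*A - 1 = -3*A³ - 1 = -1 - 3*A³)
X(-4, C(-1 - 1*5, 3))*238 = (-1 - 3*(-4)³)*238 = (-1 - 3*(-64))*238 = (-1 + 192)*238 = 191*238 = 45458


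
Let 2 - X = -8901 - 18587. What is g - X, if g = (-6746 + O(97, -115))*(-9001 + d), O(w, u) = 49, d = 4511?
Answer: 30042040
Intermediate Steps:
g = 30069530 (g = (-6746 + 49)*(-9001 + 4511) = -6697*(-4490) = 30069530)
X = 27490 (X = 2 - (-8901 - 18587) = 2 - 1*(-27488) = 2 + 27488 = 27490)
g - X = 30069530 - 1*27490 = 30069530 - 27490 = 30042040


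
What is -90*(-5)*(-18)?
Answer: -8100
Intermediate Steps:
-90*(-5)*(-18) = -18*(-25)*(-18) = 450*(-18) = -8100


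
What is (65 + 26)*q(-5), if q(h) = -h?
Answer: 455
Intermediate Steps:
(65 + 26)*q(-5) = (65 + 26)*(-1*(-5)) = 91*5 = 455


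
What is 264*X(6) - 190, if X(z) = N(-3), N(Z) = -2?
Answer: -718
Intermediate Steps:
X(z) = -2
264*X(6) - 190 = 264*(-2) - 190 = -528 - 190 = -718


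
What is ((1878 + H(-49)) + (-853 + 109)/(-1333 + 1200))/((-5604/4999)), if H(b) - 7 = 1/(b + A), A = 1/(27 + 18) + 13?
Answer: -1017521320027/603346254 ≈ -1686.5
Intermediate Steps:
A = 586/45 (A = 1/45 + 13 = 586/45 ≈ 13.022)
H(b) = 7 + 1/(586/45 + b) (H(b) = 7 + 1/(b + 586/45) = 7 + 1/(586/45 + b))
((1878 + H(-49)) + (-853 + 109)/(-1333 + 1200))/((-5604/4999)) = ((1878 + (4147 + 315*(-49))/(586 + 45*(-49))) + (-853 + 109)/(-1333 + 1200))/((-5604/4999)) = ((1878 + (4147 - 15435)/(586 - 2205)) - 744/(-133))/((-5604*1/4999)) = ((1878 - 11288/(-1619)) - 744*(-1/133))/(-5604/4999) = ((1878 - 1/1619*(-11288)) + 744/133)*(-4999/5604) = ((1878 + 11288/1619) + 744/133)*(-4999/5604) = (3051770/1619 + 744/133)*(-4999/5604) = (407089946/215327)*(-4999/5604) = -1017521320027/603346254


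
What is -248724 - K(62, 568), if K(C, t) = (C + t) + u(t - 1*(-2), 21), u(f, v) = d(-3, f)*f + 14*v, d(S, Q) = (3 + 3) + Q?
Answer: -577968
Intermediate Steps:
d(S, Q) = 6 + Q
u(f, v) = 14*v + f*(6 + f) (u(f, v) = (6 + f)*f + 14*v = f*(6 + f) + 14*v = 14*v + f*(6 + f))
K(C, t) = 294 + C + t + (2 + t)*(8 + t) (K(C, t) = (C + t) + (14*21 + (t - 1*(-2))*(6 + (t - 1*(-2)))) = (C + t) + (294 + (t + 2)*(6 + (t + 2))) = (C + t) + (294 + (2 + t)*(6 + (2 + t))) = (C + t) + (294 + (2 + t)*(8 + t)) = 294 + C + t + (2 + t)*(8 + t))
-248724 - K(62, 568) = -248724 - (310 + 62 + 568**2 + 11*568) = -248724 - (310 + 62 + 322624 + 6248) = -248724 - 1*329244 = -248724 - 329244 = -577968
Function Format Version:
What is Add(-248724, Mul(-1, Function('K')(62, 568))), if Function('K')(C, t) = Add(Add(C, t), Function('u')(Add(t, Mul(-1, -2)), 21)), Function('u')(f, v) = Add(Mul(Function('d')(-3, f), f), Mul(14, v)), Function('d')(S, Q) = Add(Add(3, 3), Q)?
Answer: -577968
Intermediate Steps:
Function('d')(S, Q) = Add(6, Q)
Function('u')(f, v) = Add(Mul(14, v), Mul(f, Add(6, f))) (Function('u')(f, v) = Add(Mul(Add(6, f), f), Mul(14, v)) = Add(Mul(f, Add(6, f)), Mul(14, v)) = Add(Mul(14, v), Mul(f, Add(6, f))))
Function('K')(C, t) = Add(294, C, t, Mul(Add(2, t), Add(8, t))) (Function('K')(C, t) = Add(Add(C, t), Add(Mul(14, 21), Mul(Add(t, Mul(-1, -2)), Add(6, Add(t, Mul(-1, -2)))))) = Add(Add(C, t), Add(294, Mul(Add(t, 2), Add(6, Add(t, 2))))) = Add(Add(C, t), Add(294, Mul(Add(2, t), Add(6, Add(2, t))))) = Add(Add(C, t), Add(294, Mul(Add(2, t), Add(8, t)))) = Add(294, C, t, Mul(Add(2, t), Add(8, t))))
Add(-248724, Mul(-1, Function('K')(62, 568))) = Add(-248724, Mul(-1, Add(310, 62, Pow(568, 2), Mul(11, 568)))) = Add(-248724, Mul(-1, Add(310, 62, 322624, 6248))) = Add(-248724, Mul(-1, 329244)) = Add(-248724, -329244) = -577968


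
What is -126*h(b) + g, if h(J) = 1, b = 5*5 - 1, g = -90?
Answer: -216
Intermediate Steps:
b = 24 (b = 25 - 1 = 24)
-126*h(b) + g = -126*1 - 90 = -126 - 90 = -216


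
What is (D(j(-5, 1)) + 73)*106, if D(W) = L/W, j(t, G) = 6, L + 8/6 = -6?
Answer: 68476/9 ≈ 7608.4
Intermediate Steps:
L = -22/3 (L = -4/3 - 6 = -22/3 ≈ -7.3333)
D(W) = -22/(3*W)
(D(j(-5, 1)) + 73)*106 = (-22/3/6 + 73)*106 = (-22/3*1/6 + 73)*106 = (-11/9 + 73)*106 = (646/9)*106 = 68476/9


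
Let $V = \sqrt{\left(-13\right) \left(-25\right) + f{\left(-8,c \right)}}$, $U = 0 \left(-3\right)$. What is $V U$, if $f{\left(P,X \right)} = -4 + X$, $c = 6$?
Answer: $0$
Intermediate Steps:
$U = 0$
$V = \sqrt{327}$ ($V = \sqrt{\left(-13\right) \left(-25\right) + \left(-4 + 6\right)} = \sqrt{325 + 2} = \sqrt{327} \approx 18.083$)
$V U = \sqrt{327} \cdot 0 = 0$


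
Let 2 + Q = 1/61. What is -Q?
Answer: 121/61 ≈ 1.9836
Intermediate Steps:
Q = -121/61 (Q = -2 + 1/61 = -121/61 ≈ -1.9836)
-Q = -1*(-121/61) = 121/61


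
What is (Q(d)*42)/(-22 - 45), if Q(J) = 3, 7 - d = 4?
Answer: -126/67 ≈ -1.8806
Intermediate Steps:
d = 3 (d = 7 - 1*4 = 7 - 4 = 3)
(Q(d)*42)/(-22 - 45) = (3*42)/(-22 - 45) = 126/(-67) = 126*(-1/67) = -126/67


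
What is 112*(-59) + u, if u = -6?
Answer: -6614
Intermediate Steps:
112*(-59) + u = 112*(-59) - 6 = -6608 - 6 = -6614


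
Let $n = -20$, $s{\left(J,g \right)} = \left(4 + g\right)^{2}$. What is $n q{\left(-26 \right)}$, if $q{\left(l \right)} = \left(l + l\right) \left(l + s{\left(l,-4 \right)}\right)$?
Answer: $-27040$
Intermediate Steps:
$q{\left(l \right)} = 2 l^{2}$ ($q{\left(l \right)} = \left(l + l\right) \left(l + \left(4 - 4\right)^{2}\right) = 2 l \left(l + 0^{2}\right) = 2 l \left(l + 0\right) = 2 l l = 2 l^{2}$)
$n q{\left(-26 \right)} = - 20 \cdot 2 \left(-26\right)^{2} = - 20 \cdot 2 \cdot 676 = \left(-20\right) 1352 = -27040$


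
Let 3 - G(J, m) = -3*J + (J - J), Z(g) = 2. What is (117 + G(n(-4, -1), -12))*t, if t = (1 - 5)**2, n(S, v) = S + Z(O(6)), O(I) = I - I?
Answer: 1824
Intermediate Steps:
O(I) = 0
n(S, v) = 2 + S (n(S, v) = S + 2 = 2 + S)
t = 16 (t = (-4)**2 = 16)
G(J, m) = 3 + 3*J (G(J, m) = 3 - (-3*J + (J - J)) = 3 - (-3*J + 0) = 3 - (-3)*J = 3 + 3*J)
(117 + G(n(-4, -1), -12))*t = (117 + (3 + 3*(2 - 4)))*16 = (117 + (3 + 3*(-2)))*16 = (117 + (3 - 6))*16 = (117 - 3)*16 = 114*16 = 1824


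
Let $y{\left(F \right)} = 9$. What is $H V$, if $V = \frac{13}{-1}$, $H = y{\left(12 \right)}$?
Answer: $-117$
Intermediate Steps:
$H = 9$
$V = -13$ ($V = 13 \left(-1\right) = -13$)
$H V = 9 \left(-13\right) = -117$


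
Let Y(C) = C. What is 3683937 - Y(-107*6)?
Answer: 3684579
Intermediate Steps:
3683937 - Y(-107*6) = 3683937 - (-107)*6 = 3683937 - 1*(-642) = 3683937 + 642 = 3684579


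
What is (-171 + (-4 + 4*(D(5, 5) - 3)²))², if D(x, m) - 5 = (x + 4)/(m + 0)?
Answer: 8590761/625 ≈ 13745.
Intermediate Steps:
D(x, m) = 5 + (4 + x)/m (D(x, m) = 5 + (x + 4)/(m + 0) = 5 + (4 + x)/m)
(-171 + (-4 + 4*(D(5, 5) - 3)²))² = (-171 + (-4 + 4*((4 + 5 + 5*5)/5 - 3)²))² = (-171 + (-4 + 4*((4 + 5 + 25)/5 - 3)²))² = (-171 + (-4 + 4*((⅕)*34 - 3)²))² = (-171 + (-4 + 4*(34/5 - 3)²))² = (-171 + (-4 + 4*(19/5)²))² = (-171 + (-4 + 4*(361/25)))² = (-171 + (-4 + 1444/25))² = (-171 + 1344/25)² = (-2931/25)² = 8590761/625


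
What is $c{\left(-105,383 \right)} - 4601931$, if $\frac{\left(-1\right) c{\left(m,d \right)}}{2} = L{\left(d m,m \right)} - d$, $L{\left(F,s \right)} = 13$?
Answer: $-4601191$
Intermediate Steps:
$c{\left(m,d \right)} = -26 + 2 d$ ($c{\left(m,d \right)} = - 2 \left(13 - d\right) = -26 + 2 d$)
$c{\left(-105,383 \right)} - 4601931 = \left(-26 + 2 \cdot 383\right) - 4601931 = \left(-26 + 766\right) - 4601931 = 740 - 4601931 = -4601191$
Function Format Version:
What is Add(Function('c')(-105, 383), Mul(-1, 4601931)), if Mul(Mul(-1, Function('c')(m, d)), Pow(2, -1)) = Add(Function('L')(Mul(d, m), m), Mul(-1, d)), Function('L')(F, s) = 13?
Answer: -4601191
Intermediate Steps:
Function('c')(m, d) = Add(-26, Mul(2, d)) (Function('c')(m, d) = Mul(-2, Add(13, Mul(-1, d))) = Add(-26, Mul(2, d)))
Add(Function('c')(-105, 383), Mul(-1, 4601931)) = Add(Add(-26, Mul(2, 383)), Mul(-1, 4601931)) = Add(Add(-26, 766), -4601931) = Add(740, -4601931) = -4601191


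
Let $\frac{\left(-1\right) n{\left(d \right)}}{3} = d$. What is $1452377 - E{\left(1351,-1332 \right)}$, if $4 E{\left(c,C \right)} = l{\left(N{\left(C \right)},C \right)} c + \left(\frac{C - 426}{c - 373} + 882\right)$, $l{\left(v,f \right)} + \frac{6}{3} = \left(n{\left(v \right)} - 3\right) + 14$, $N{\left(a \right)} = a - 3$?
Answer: $\frac{62871349}{652} \approx 96429.0$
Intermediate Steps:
$N{\left(a \right)} = -3 + a$ ($N{\left(a \right)} = a - 3 = -3 + a$)
$n{\left(d \right)} = - 3 d$
$l{\left(v,f \right)} = 9 - 3 v$ ($l{\left(v,f \right)} = -2 + \left(\left(- 3 v - 3\right) + 14\right) = -2 + \left(\left(-3 - 3 v\right) + 14\right) = -2 - \left(-11 + 3 v\right) = 9 - 3 v$)
$E{\left(c,C \right)} = \frac{441}{2} + \frac{c \left(18 - 3 C\right)}{4} + \frac{-426 + C}{4 \left(-373 + c\right)}$ ($E{\left(c,C \right)} = \frac{\left(9 - 3 \left(-3 + C\right)\right) c + \left(\frac{C - 426}{c - 373} + 882\right)}{4} = \frac{\left(9 - \left(-9 + 3 C\right)\right) c + \left(\frac{-426 + C}{-373 + c} + 882\right)}{4} = \frac{\left(18 - 3 C\right) c + \left(\frac{-426 + C}{-373 + c} + 882\right)}{4} = \frac{c \left(18 - 3 C\right) + \left(882 + \frac{-426 + C}{-373 + c}\right)}{4} = \frac{882 + c \left(18 - 3 C\right) + \frac{-426 + C}{-373 + c}}{4} = \frac{441}{2} + \frac{c \left(18 - 3 C\right)}{4} + \frac{-426 + C}{4 \left(-373 + c\right)}$)
$1452377 - E{\left(1351,-1332 \right)} = 1452377 - \frac{-329412 - 1332 + 882 \cdot 1351 + 3 \cdot 1351^{2} \left(6 - -1332\right) + 1119 \cdot 1351 \left(-6 - 1332\right)}{4 \left(-373 + 1351\right)} = 1452377 - \frac{-329412 - 1332 + 1191582 + 3 \cdot 1825201 \left(6 + 1332\right) + 1119 \cdot 1351 \left(-1338\right)}{4 \cdot 978} = 1452377 - \frac{1}{4} \cdot \frac{1}{978} \left(-329412 - 1332 + 1191582 + 3 \cdot 1825201 \cdot 1338 - 2022746922\right) = 1452377 - \frac{1}{4} \cdot \frac{1}{978} \left(-329412 - 1332 + 1191582 + 7326356814 - 2022746922\right) = 1452377 - \frac{1}{4} \cdot \frac{1}{978} \cdot 5304470730 = 1452377 - \frac{884078455}{652} = \frac{62871349}{652}$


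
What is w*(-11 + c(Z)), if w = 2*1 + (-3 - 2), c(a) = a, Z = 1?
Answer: 30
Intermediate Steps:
w = -3 (w = 2 - 5 = -3)
w*(-11 + c(Z)) = -3*(-11 + 1) = -3*(-10) = 30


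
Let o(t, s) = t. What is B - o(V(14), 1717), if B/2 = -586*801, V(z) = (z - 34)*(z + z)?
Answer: -938212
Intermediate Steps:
V(z) = 2*z*(-34 + z) (V(z) = (-34 + z)*(2*z) = 2*z*(-34 + z))
B = -938772 (B = 2*(-586*801) = 2*(-1*469386) = 2*(-469386) = -938772)
B - o(V(14), 1717) = -938772 - 2*14*(-34 + 14) = -938772 - 2*14*(-20) = -938772 - 1*(-560) = -938772 + 560 = -938212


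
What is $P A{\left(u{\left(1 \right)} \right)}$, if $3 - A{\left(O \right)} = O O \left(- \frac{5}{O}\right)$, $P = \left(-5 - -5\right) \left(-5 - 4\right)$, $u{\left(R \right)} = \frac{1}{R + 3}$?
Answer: $0$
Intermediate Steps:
$u{\left(R \right)} = \frac{1}{3 + R}$
$P = 0$ ($P = \left(-5 + 5\right) \left(-9\right) = 0 \left(-9\right) = 0$)
$A{\left(O \right)} = 3 + 5 O$ ($A{\left(O \right)} = 3 - O O \left(- \frac{5}{O}\right) = 3 - O^{2} \left(- \frac{5}{O}\right) = 3 - - 5 O = 3 + 5 O$)
$P A{\left(u{\left(1 \right)} \right)} = 0 \left(3 + \frac{5}{3 + 1}\right) = 0 \left(3 + \frac{5}{4}\right) = 0 \cdot \frac{17}{4} = 0$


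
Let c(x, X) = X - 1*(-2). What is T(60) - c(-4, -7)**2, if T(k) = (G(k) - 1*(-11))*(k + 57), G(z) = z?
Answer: 8282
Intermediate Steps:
c(x, X) = 2 + X (c(x, X) = X + 2 = 2 + X)
T(k) = (11 + k)*(57 + k) (T(k) = (k - 1*(-11))*(k + 57) = (k + 11)*(57 + k) = (11 + k)*(57 + k))
T(60) - c(-4, -7)**2 = (627 + 60**2 + 68*60) - (2 - 7)**2 = (627 + 3600 + 4080) - 1*(-5)**2 = 8307 - 1*25 = 8307 - 25 = 8282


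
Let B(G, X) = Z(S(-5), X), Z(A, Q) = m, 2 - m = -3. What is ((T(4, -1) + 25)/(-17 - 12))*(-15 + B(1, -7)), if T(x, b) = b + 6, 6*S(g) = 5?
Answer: 300/29 ≈ 10.345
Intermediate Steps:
m = 5 (m = 2 - 1*(-3) = 2 + 3 = 5)
S(g) = 5/6 (S(g) = (1/6)*5 = 5/6)
T(x, b) = 6 + b
Z(A, Q) = 5
B(G, X) = 5
((T(4, -1) + 25)/(-17 - 12))*(-15 + B(1, -7)) = (((6 - 1) + 25)/(-17 - 12))*(-15 + 5) = ((5 + 25)/(-29))*(-10) = (30*(-1/29))*(-10) = -30/29*(-10) = 300/29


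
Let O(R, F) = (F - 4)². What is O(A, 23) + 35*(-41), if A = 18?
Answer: -1074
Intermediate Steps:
O(R, F) = (-4 + F)²
O(A, 23) + 35*(-41) = (-4 + 23)² + 35*(-41) = 19² - 1435 = 361 - 1435 = -1074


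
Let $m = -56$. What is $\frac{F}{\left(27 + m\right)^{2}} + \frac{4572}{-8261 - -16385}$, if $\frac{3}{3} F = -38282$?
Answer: $- \frac{25596493}{569357} \approx -44.957$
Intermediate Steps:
$F = -38282$
$\frac{F}{\left(27 + m\right)^{2}} + \frac{4572}{-8261 - -16385} = - \frac{38282}{\left(27 - 56\right)^{2}} + \frac{4572}{-8261 - -16385} = - \frac{38282}{\left(-29\right)^{2}} + \frac{4572}{-8261 + 16385} = - \frac{38282}{841} + \frac{4572}{8124} = \left(-38282\right) \frac{1}{841} + 4572 \cdot \frac{1}{8124} = - \frac{38282}{841} + \frac{381}{677} = - \frac{25596493}{569357}$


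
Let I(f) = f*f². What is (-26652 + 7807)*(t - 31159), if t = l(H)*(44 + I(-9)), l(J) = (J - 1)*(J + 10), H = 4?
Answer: 1129362005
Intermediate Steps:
I(f) = f³
l(J) = (-1 + J)*(10 + J)
t = -28770 (t = (-10 + 4² + 9*4)*(44 + (-9)³) = (-10 + 16 + 36)*(44 - 729) = 42*(-685) = -28770)
(-26652 + 7807)*(t - 31159) = (-26652 + 7807)*(-28770 - 31159) = -18845*(-59929) = 1129362005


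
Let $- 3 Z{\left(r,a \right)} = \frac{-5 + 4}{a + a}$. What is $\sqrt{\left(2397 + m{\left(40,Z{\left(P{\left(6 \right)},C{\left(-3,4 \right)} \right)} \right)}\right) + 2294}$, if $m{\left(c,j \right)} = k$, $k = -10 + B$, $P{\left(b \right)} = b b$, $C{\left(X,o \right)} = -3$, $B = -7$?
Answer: $\sqrt{4674} \approx 68.367$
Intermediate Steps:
$P{\left(b \right)} = b^{2}$
$Z{\left(r,a \right)} = \frac{1}{6 a}$ ($Z{\left(r,a \right)} = - \frac{\left(-5 + 4\right) \frac{1}{a + a}}{3} = - \frac{\left(-1\right) \frac{1}{2 a}}{3} = - \frac{\left(- \frac{1}{2}\right) \frac{1}{a}}{3} = \frac{1}{6 a}$)
$k = -17$ ($k = -10 - 7 = -17$)
$m{\left(c,j \right)} = -17$
$\sqrt{\left(2397 + m{\left(40,Z{\left(P{\left(6 \right)},C{\left(-3,4 \right)} \right)} \right)}\right) + 2294} = \sqrt{\left(2397 - 17\right) + 2294} = \sqrt{2380 + 2294} = \sqrt{4674}$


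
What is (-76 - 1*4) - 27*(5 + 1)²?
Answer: -1052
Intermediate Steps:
(-76 - 1*4) - 27*(5 + 1)² = (-76 - 4) - 27*6² = -80 - 27*36 = -80 - 972 = -1052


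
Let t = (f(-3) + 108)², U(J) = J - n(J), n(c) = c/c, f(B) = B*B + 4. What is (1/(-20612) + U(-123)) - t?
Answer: -304336181/20612 ≈ -14765.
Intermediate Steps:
f(B) = 4 + B² (f(B) = B² + 4 = 4 + B²)
n(c) = 1
U(J) = -1 + J (U(J) = J - 1*1 = J - 1 = -1 + J)
t = 14641 (t = ((4 + (-3)²) + 108)² = ((4 + 9) + 108)² = (13 + 108)² = 121² = 14641)
(1/(-20612) + U(-123)) - t = (1/(-20612) + (-1 - 123)) - 1*14641 = (-1/20612 - 124) - 14641 = -2555889/20612 - 14641 = -304336181/20612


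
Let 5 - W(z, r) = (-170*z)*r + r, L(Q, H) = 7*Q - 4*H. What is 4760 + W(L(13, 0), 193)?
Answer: 2990282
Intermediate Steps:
L(Q, H) = -4*H + 7*Q
W(z, r) = 5 - r + 170*r*z (W(z, r) = 5 - ((-170*z)*r + r) = 5 - (-170*r*z + r) = 5 - (r - 170*r*z) = 5 + (-r + 170*r*z) = 5 - r + 170*r*z)
4760 + W(L(13, 0), 193) = 4760 + (5 - 1*193 + 170*193*(-4*0 + 7*13)) = 4760 + (5 - 193 + 170*193*(0 + 91)) = 4760 + (5 - 193 + 170*193*91) = 4760 + (5 - 193 + 2985710) = 4760 + 2985522 = 2990282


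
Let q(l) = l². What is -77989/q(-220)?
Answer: -77989/48400 ≈ -1.6113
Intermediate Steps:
-77989/q(-220) = -77989/((-220)²) = -77989/48400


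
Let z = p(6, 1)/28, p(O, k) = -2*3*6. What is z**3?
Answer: -729/343 ≈ -2.1254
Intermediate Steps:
p(O, k) = -36 (p(O, k) = -6*6 = -36)
z = -9/7 (z = -36/28 = -36*1/28 = -9/7 ≈ -1.2857)
z**3 = (-9/7)**3 = -729/343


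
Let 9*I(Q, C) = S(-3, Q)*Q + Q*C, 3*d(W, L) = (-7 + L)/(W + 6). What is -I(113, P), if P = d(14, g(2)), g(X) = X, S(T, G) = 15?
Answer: -20227/108 ≈ -187.29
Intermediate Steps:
d(W, L) = (-7 + L)/(3*(6 + W)) (d(W, L) = ((-7 + L)/(W + 6))/3 = ((-7 + L)/(6 + W))/3 = (-7 + L)/(3*(6 + W)))
P = -1/12 (P = (-7 + 2)/(3*(6 + 14)) = (1/3)*(-5)/20 = (1/3)*(1/20)*(-5) = -1/12 ≈ -0.083333)
I(Q, C) = 5*Q/3 + C*Q/9 (I(Q, C) = (15*Q + Q*C)/9 = (15*Q + C*Q)/9 = 5*Q/3 + C*Q/9)
-I(113, P) = -113*(15 - 1/12)/9 = -113*179/(9*12) = -1*20227/108 = -20227/108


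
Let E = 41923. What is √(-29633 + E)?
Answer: √12290 ≈ 110.86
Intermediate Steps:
√(-29633 + E) = √(-29633 + 41923) = √12290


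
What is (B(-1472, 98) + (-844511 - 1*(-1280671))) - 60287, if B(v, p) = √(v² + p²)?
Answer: 375873 + 2*√544097 ≈ 3.7735e+5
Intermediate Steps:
B(v, p) = √(p² + v²)
(B(-1472, 98) + (-844511 - 1*(-1280671))) - 60287 = (√(98² + (-1472)²) + (-844511 - 1*(-1280671))) - 60287 = (√(9604 + 2166784) + (-844511 + 1280671)) - 60287 = (√2176388 + 436160) - 60287 = (2*√544097 + 436160) - 60287 = (436160 + 2*√544097) - 60287 = 375873 + 2*√544097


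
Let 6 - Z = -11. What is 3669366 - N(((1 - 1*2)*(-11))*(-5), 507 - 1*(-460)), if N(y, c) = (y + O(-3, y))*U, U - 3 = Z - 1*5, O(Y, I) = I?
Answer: 3671016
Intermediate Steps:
Z = 17 (Z = 6 - 1*(-11) = 6 + 11 = 17)
U = 15 (U = 3 + (17 - 1*5) = 3 + (17 - 5) = 3 + 12 = 15)
N(y, c) = 30*y (N(y, c) = (y + y)*15 = (2*y)*15 = 30*y)
3669366 - N(((1 - 1*2)*(-11))*(-5), 507 - 1*(-460)) = 3669366 - 30*((1 - 1*2)*(-11))*(-5) = 3669366 - 30*((1 - 2)*(-11))*(-5) = 3669366 - 30*-1*(-11)*(-5) = 3669366 - 30*11*(-5) = 3669366 - 30*(-55) = 3669366 - 1*(-1650) = 3669366 + 1650 = 3671016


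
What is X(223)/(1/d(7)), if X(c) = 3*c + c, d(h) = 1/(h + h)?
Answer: 446/7 ≈ 63.714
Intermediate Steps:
d(h) = 1/(2*h)
X(c) = 4*c
X(223)/(1/d(7)) = (4*223)/(1/((½)/7)) = 892/(1/((½)*(⅐))) = 892/(1/(1/14)) = 892/14 = 892*(1/14) = 446/7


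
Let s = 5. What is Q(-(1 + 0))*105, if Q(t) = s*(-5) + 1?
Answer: -2520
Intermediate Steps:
Q(t) = -24 (Q(t) = 5*(-5) + 1 = -25 + 1 = -24)
Q(-(1 + 0))*105 = -24*105 = -2520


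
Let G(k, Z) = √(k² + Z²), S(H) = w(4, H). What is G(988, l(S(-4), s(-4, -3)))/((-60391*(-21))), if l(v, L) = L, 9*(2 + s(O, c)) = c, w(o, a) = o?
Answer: √8785345/3804633 ≈ 0.00077905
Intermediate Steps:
s(O, c) = -2 + c/9
S(H) = 4
G(k, Z) = √(Z² + k²)
G(988, l(S(-4), s(-4, -3)))/((-60391*(-21))) = √((-2 + (⅑)*(-3))² + 988²)/((-60391*(-21))) = √((-2 - ⅓)² + 976144)/1268211 = √((-7/3)² + 976144)*(1/1268211) = √(49/9 + 976144)*(1/1268211) = √(8785345/9)*(1/1268211) = (√8785345/3)*(1/1268211) = √8785345/3804633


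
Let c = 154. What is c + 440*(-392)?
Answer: -172326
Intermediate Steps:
c + 440*(-392) = 154 + 440*(-392) = 154 - 172480 = -172326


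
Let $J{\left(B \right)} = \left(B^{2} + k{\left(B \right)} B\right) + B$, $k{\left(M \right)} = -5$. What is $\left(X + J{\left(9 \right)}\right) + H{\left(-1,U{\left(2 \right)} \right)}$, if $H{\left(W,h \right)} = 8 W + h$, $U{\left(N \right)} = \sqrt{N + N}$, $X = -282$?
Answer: $-243$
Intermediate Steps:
$U{\left(N \right)} = \sqrt{2} \sqrt{N}$ ($U{\left(N \right)} = \sqrt{2 N} = \sqrt{2} \sqrt{N}$)
$J{\left(B \right)} = B^{2} - 4 B$ ($J{\left(B \right)} = \left(B^{2} - 5 B\right) + B = B^{2} - 4 B$)
$H{\left(W,h \right)} = h + 8 W$
$\left(X + J{\left(9 \right)}\right) + H{\left(-1,U{\left(2 \right)} \right)} = \left(-282 + 9 \left(-4 + 9\right)\right) + \left(\sqrt{2} \sqrt{2} + 8 \left(-1\right)\right) = \left(-282 + 9 \cdot 5\right) + \left(2 - 8\right) = \left(-282 + 45\right) - 6 = -237 - 6 = -243$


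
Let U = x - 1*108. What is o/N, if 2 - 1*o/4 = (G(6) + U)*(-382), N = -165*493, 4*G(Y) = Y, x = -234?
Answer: 520276/81345 ≈ 6.3959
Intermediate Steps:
G(Y) = Y/4
U = -342 (U = -234 - 1*108 = -234 - 108 = -342)
N = -81345
o = -520276 (o = 8 - 4*((¼)*6 - 342)*(-382) = 8 - 4*(3/2 - 342)*(-382) = 8 - (-1362)*(-382) = 8 - 4*130071 = 8 - 520284 = -520276)
o/N = -520276/(-81345) = -520276*(-1/81345) = 520276/81345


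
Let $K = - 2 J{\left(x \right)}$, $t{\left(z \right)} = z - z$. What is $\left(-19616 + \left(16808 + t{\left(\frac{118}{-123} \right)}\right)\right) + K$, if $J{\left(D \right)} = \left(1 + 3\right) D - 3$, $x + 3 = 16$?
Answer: $-2906$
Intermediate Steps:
$x = 13$ ($x = -3 + 16 = 13$)
$t{\left(z \right)} = 0$
$J{\left(D \right)} = -3 + 4 D$ ($J{\left(D \right)} = 4 D - 3 = -3 + 4 D$)
$K = -98$ ($K = - 2 \left(-3 + 4 \cdot 13\right) = - 2 \left(-3 + 52\right) = \left(-2\right) 49 = -98$)
$\left(-19616 + \left(16808 + t{\left(\frac{118}{-123} \right)}\right)\right) + K = \left(-19616 + \left(16808 + 0\right)\right) - 98 = \left(-19616 + 16808\right) - 98 = -2808 - 98 = -2906$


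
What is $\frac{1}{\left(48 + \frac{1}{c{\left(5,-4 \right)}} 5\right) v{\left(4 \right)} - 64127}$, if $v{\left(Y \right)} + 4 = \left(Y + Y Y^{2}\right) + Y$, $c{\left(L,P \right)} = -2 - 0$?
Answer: $- \frac{1}{61033} \approx -1.6385 \cdot 10^{-5}$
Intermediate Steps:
$c{\left(L,P \right)} = -2$ ($c{\left(L,P \right)} = -2 + 0 = -2$)
$v{\left(Y \right)} = -4 + Y^{3} + 2 Y$ ($v{\left(Y \right)} = -4 + \left(\left(Y + Y Y^{2}\right) + Y\right) = -4 + \left(\left(Y + Y^{3}\right) + Y\right) = -4 + \left(Y^{3} + 2 Y\right) = -4 + Y^{3} + 2 Y$)
$\frac{1}{\left(48 + \frac{1}{c{\left(5,-4 \right)}} 5\right) v{\left(4 \right)} - 64127} = \frac{1}{\left(48 + \frac{1}{-2} \cdot 5\right) \left(-4 + 4^{3} + 2 \cdot 4\right) - 64127} = \frac{1}{\left(48 - \frac{5}{2}\right) \left(-4 + 64 + 8\right) - 64127} = \frac{1}{\left(48 - \frac{5}{2}\right) 68 - 64127} = \frac{1}{\frac{91}{2} \cdot 68 - 64127} = \frac{1}{3094 - 64127} = \frac{1}{-61033} = - \frac{1}{61033}$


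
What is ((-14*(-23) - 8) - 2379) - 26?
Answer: -2091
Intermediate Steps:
((-14*(-23) - 8) - 2379) - 26 = ((322 - 8) - 2379) - 26 = (314 - 2379) - 26 = -2065 - 26 = -2091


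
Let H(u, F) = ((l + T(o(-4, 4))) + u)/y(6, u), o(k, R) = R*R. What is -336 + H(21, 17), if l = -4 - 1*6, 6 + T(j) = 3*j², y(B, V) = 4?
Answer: -571/4 ≈ -142.75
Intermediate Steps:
o(k, R) = R²
T(j) = -6 + 3*j²
l = -10 (l = -4 - 6 = -10)
H(u, F) = 188 + u/4 (H(u, F) = ((-10 + (-6 + 3*(4²)²)) + u)/4 = ((-10 + (-6 + 3*16²)) + u)*(¼) = ((-10 + (-6 + 3*256)) + u)*(¼) = ((-10 + (-6 + 768)) + u)*(¼) = ((-10 + 762) + u)*(¼) = (752 + u)*(¼) = 188 + u/4)
-336 + H(21, 17) = -336 + (188 + (¼)*21) = -336 + (188 + 21/4) = -336 + 773/4 = -571/4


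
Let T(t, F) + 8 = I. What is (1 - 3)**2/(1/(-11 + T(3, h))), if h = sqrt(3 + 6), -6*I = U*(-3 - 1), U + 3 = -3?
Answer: -92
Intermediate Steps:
U = -6 (U = -3 - 3 = -6)
I = -4 (I = -(-1)*(-3 - 1) = -(-1)*(-4) = -1/6*24 = -4)
h = 3 (h = sqrt(9) = 3)
T(t, F) = -12 (T(t, F) = -8 - 4 = -12)
(1 - 3)**2/(1/(-11 + T(3, h))) = (1 - 3)**2/(1/(-11 - 12)) = (-2)**2/1/(-23) = 4/(-1/23) = -23*4 = -92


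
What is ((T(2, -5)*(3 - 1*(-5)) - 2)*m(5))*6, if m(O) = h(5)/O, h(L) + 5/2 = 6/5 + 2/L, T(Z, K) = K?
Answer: 1134/25 ≈ 45.360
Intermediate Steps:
h(L) = -13/10 + 2/L (h(L) = -5/2 + (6/5 + 2/L) = -13/10 + 2/L)
m(O) = -9/(10*O) (m(O) = (-13/10 + 2/5)/O = -9/(10*O))
((T(2, -5)*(3 - 1*(-5)) - 2)*m(5))*6 = ((-5*(3 - 1*(-5)) - 2)*(-9/10/5))*6 = ((-5*(3 + 5) - 2)*(-9/10*1/5))*6 = ((-5*8 - 2)*(-9/50))*6 = ((-40 - 2)*(-9/50))*6 = -42*(-9/50)*6 = (189/25)*6 = 1134/25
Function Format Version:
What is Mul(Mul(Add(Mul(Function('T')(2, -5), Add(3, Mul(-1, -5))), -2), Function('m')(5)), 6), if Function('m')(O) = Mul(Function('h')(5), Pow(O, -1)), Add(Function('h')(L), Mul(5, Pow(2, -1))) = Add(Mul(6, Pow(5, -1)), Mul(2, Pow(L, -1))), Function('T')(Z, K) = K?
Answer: Rational(1134, 25) ≈ 45.360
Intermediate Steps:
Function('h')(L) = Add(Rational(-13, 10), Mul(2, Pow(L, -1))) (Function('h')(L) = Add(Rational(-5, 2), Add(Mul(6, Pow(5, -1)), Mul(2, Pow(L, -1)))) = Add(Rational(-5, 2), Add(Mul(6, Rational(1, 5)), Mul(2, Pow(L, -1)))) = Add(Rational(-5, 2), Add(Rational(6, 5), Mul(2, Pow(L, -1)))) = Add(Rational(-13, 10), Mul(2, Pow(L, -1))))
Function('m')(O) = Mul(Rational(-9, 10), Pow(O, -1)) (Function('m')(O) = Mul(Add(Rational(-13, 10), Mul(2, Pow(5, -1))), Pow(O, -1)) = Mul(Add(Rational(-13, 10), Mul(2, Rational(1, 5))), Pow(O, -1)) = Mul(Add(Rational(-13, 10), Rational(2, 5)), Pow(O, -1)) = Mul(Rational(-9, 10), Pow(O, -1)))
Mul(Mul(Add(Mul(Function('T')(2, -5), Add(3, Mul(-1, -5))), -2), Function('m')(5)), 6) = Mul(Mul(Add(Mul(-5, Add(3, Mul(-1, -5))), -2), Mul(Rational(-9, 10), Pow(5, -1))), 6) = Mul(Mul(Add(Mul(-5, Add(3, 5)), -2), Mul(Rational(-9, 10), Rational(1, 5))), 6) = Mul(Mul(Add(Mul(-5, 8), -2), Rational(-9, 50)), 6) = Mul(Mul(Add(-40, -2), Rational(-9, 50)), 6) = Mul(Mul(-42, Rational(-9, 50)), 6) = Mul(Rational(189, 25), 6) = Rational(1134, 25)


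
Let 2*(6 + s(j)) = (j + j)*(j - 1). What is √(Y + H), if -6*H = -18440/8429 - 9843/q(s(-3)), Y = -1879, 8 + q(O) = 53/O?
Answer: 2*√359539290015/126435 ≈ 9.4850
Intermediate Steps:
s(j) = -6 + j*(-1 + j) (s(j) = -6 + ((j + j)*(j - 1))/2 = -6 + ((2*j)*(-1 + j))/2 = -6 + (2*j*(-1 + j))/2 = -6 + j*(-1 + j))
q(O) = -8 + 53/O
H = 248946041/126435 (H = -(-18440/8429 - 9843/(-8 + 53/(-6 + (-3)² - 1*(-3))))/6 = -(-18440*1/8429 - 9843/(-8 + 53/(-6 + 9 + 3)))/6 = -(-18440/8429 - 9843/(-8 + 53/6))/6 = -(-18440/8429 - 9843/⅚)/6 = -(-18440/8429 - 9843*6/5)/6 = -(-18440/8429 - 59058/5)/6 = -⅙*(-497892082/42145) = 248946041/126435 ≈ 1969.0)
√(Y + H) = √(-1879 + 248946041/126435) = √(11374676/126435) = 2*√359539290015/126435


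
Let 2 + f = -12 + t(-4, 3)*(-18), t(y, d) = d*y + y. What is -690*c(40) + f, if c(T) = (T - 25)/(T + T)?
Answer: 1157/8 ≈ 144.63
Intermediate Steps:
t(y, d) = y + d*y
c(T) = (-25 + T)/(2*T) (c(T) = (-25 + T)/((2*T)) = (-25 + T)*(1/(2*T)) = (-25 + T)/(2*T))
f = 274 (f = -2 + (-12 - 4*(1 + 3)*(-18)) = -2 + (-12 - 4*4*(-18)) = -2 + (-12 - 16*(-18)) = -2 + (-12 + 288) = -2 + 276 = 274)
-690*c(40) + f = -345*(-25 + 40)/40 + 274 = -345*15/40 + 274 = -690*3/16 + 274 = -1035/8 + 274 = 1157/8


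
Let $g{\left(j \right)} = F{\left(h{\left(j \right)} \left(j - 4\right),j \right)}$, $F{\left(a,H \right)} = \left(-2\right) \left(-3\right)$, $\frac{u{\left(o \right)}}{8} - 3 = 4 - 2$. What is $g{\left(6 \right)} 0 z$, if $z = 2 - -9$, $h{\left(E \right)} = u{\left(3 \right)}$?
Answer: $0$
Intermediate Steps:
$u{\left(o \right)} = 40$ ($u{\left(o \right)} = 24 + 8 \left(4 - 2\right) = 24 + 8 \cdot 2 = 24 + 16 = 40$)
$h{\left(E \right)} = 40$
$z = 11$ ($z = 2 + 9 = 11$)
$F{\left(a,H \right)} = 6$
$g{\left(j \right)} = 6$
$g{\left(6 \right)} 0 z = 6 \cdot 0 \cdot 11 = 0 \cdot 11 = 0$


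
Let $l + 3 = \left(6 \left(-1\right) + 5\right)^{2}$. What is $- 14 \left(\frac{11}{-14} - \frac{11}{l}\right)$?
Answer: $-66$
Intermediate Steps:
$l = -2$ ($l = -3 + \left(6 \left(-1\right) + 5\right)^{2} = -3 + \left(-6 + 5\right)^{2} = -3 + \left(-1\right)^{2} = -3 + 1 = -2$)
$- 14 \left(\frac{11}{-14} - \frac{11}{l}\right) = - 14 \left(\frac{11}{-14} - \frac{11}{-2}\right) = - 14 \left(11 \left(- \frac{1}{14}\right) - - \frac{11}{2}\right) = - 14 \left(- \frac{11}{14} + \frac{11}{2}\right) = \left(-14\right) \frac{33}{7} = -66$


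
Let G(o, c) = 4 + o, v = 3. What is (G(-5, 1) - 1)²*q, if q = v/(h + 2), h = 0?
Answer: 6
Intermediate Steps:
q = 3/2 (q = 3/(0 + 2) = 3/2 ≈ 1.5000)
(G(-5, 1) - 1)²*q = ((4 - 5) - 1)²*(3/2) = (-1 - 1)²*(3/2) = (-2)²*(3/2) = 4*(3/2) = 6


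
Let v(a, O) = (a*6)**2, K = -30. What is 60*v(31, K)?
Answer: 2075760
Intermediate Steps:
v(a, O) = 36*a**2 (v(a, O) = (6*a)**2 = 36*a**2)
60*v(31, K) = 60*(36*31**2) = 60*(36*961) = 60*34596 = 2075760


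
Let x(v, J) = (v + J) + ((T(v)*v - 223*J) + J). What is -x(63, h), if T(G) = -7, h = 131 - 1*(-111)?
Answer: 53860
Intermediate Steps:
h = 242 (h = 131 + 111 = 242)
x(v, J) = -221*J - 6*v (x(v, J) = (v + J) + ((-7*v - 223*J) + J) = (J + v) + ((-223*J - 7*v) + J) = (J + v) + (-222*J - 7*v) = -221*J - 6*v)
-x(63, h) = -(-221*242 - 6*63) = -(-53482 - 378) = -1*(-53860) = 53860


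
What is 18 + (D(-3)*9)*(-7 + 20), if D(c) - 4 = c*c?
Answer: 1539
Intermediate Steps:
D(c) = 4 + c**2 (D(c) = 4 + c*c = 4 + c**2)
18 + (D(-3)*9)*(-7 + 20) = 18 + ((4 + (-3)**2)*9)*(-7 + 20) = 18 + ((4 + 9)*9)*13 = 18 + (13*9)*13 = 18 + 117*13 = 18 + 1521 = 1539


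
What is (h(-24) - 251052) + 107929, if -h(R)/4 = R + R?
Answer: -142931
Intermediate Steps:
h(R) = -8*R (h(R) = -4*(R + R) = -8*R)
(h(-24) - 251052) + 107929 = (-8*(-24) - 251052) + 107929 = (192 - 251052) + 107929 = -250860 + 107929 = -142931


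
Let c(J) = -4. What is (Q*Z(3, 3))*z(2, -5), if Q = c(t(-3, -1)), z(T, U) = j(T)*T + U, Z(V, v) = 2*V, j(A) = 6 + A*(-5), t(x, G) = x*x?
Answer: 312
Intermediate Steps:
t(x, G) = x²
j(A) = 6 - 5*A
z(T, U) = U + T*(6 - 5*T) (z(T, U) = (6 - 5*T)*T + U = T*(6 - 5*T) + U = U + T*(6 - 5*T))
Q = -4
(Q*Z(3, 3))*z(2, -5) = (-8*3)*(-5 - 1*2*(-6 + 5*2)) = (-4*6)*(-5 - 1*2*(-6 + 10)) = -24*(-5 - 1*2*4) = -24*(-5 - 8) = -24*(-13) = 312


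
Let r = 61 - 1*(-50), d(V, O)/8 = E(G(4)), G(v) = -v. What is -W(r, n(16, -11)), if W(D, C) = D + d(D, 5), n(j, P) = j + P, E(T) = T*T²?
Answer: 401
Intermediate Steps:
E(T) = T³
n(j, P) = P + j
d(V, O) = -512 (d(V, O) = 8*(-1*4)³ = 8*(-4)³ = 8*(-64) = -512)
r = 111 (r = 61 + 50 = 111)
W(D, C) = -512 + D (W(D, C) = D - 512 = -512 + D)
-W(r, n(16, -11)) = -(-512 + 111) = -1*(-401) = 401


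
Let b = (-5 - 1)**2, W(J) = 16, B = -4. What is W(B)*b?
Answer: 576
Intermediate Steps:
b = 36 (b = (-6)**2 = 36)
W(B)*b = 16*36 = 576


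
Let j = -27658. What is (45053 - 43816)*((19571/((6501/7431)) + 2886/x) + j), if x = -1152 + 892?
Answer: -142027054299/21670 ≈ -6.5541e+6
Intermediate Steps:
x = -260
(45053 - 43816)*((19571/((6501/7431)) + 2886/x) + j) = (45053 - 43816)*((19571/((6501/7431)) + 2886/(-260)) - 27658) = 1237*((19571/((6501*(1/7431))) + 2886*(-1/260)) - 27658) = 1237*((19571/(2167/2477) - 111/10) - 27658) = 1237*((19571*(2477/2167) - 111/10) - 27658) = 1237*((48477367/2167 - 111/10) - 27658) = 1237*(484533133/21670 - 27658) = 1237*(-114815727/21670) = -142027054299/21670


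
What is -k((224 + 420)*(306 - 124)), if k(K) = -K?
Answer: 117208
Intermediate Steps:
-k((224 + 420)*(306 - 124)) = -(-1)*(224 + 420)*(306 - 124) = -(-1)*644*182 = -(-1)*117208 = -1*(-117208) = 117208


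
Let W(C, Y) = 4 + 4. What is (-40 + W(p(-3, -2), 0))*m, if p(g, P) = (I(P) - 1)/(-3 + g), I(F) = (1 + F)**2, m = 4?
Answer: -128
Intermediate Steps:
p(g, P) = (-1 + (1 + P)**2)/(-3 + g) (p(g, P) = ((1 + P)**2 - 1)/(-3 + g) = (-1 + (1 + P)**2)/(-3 + g))
W(C, Y) = 8
(-40 + W(p(-3, -2), 0))*m = (-40 + 8)*4 = -32*4 = -128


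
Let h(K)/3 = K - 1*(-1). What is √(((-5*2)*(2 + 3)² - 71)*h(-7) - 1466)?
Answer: 14*√22 ≈ 65.666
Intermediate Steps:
h(K) = 3 + 3*K (h(K) = 3*(K - 1*(-1)) = 3*(K + 1) = 3*(1 + K) = 3 + 3*K)
√(((-5*2)*(2 + 3)² - 71)*h(-7) - 1466) = √(((-5*2)*(2 + 3)² - 71)*(3 + 3*(-7)) - 1466) = √((-10*5² - 71)*(3 - 21) - 1466) = √((-10*25 - 71)*(-18) - 1466) = √((-250 - 71)*(-18) - 1466) = √(-321*(-18) - 1466) = √(5778 - 1466) = √4312 = 14*√22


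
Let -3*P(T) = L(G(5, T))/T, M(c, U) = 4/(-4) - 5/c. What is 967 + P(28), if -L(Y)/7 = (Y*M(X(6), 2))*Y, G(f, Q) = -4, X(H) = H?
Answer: 8681/9 ≈ 964.56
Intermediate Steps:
M(c, U) = -1 - 5/c (M(c, U) = 4*(-¼) - 5/c = -1 - 5/c)
L(Y) = 77*Y²/6 (L(Y) = -7*Y*((-5 - 1*6)/6)*Y = -7*Y*((-5 - 6)/6)*Y = -7*Y*((⅙)*(-11))*Y = -7*Y*(-11/6)*Y = -7*(-11*Y/6)*Y = -(-77)*Y²/6 = 77*Y²/6)
P(T) = -616/(9*T) (P(T) = -(77/6)*(-4)²/(3*T) = -(77/6)*16/(3*T) = -616/(9*T))
967 + P(28) = 967 - 616/9/28 = 967 - 616/9*1/28 = 967 - 22/9 = 8681/9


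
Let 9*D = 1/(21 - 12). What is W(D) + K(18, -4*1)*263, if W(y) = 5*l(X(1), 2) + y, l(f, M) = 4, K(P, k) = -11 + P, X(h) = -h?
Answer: 150742/81 ≈ 1861.0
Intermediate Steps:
D = 1/81 (D = 1/(9*(21 - 12)) = (⅑)/9 = (⅑)*(⅑) = 1/81 ≈ 0.012346)
W(y) = 20 + y (W(y) = 5*4 + y = 20 + y)
W(D) + K(18, -4*1)*263 = (20 + 1/81) + (-11 + 18)*263 = 1621/81 + 7*263 = 1621/81 + 1841 = 150742/81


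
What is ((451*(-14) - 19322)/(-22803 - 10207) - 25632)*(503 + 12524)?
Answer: -5510985616234/16505 ≈ -3.3390e+8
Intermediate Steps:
((451*(-14) - 19322)/(-22803 - 10207) - 25632)*(503 + 12524) = ((-6314 - 19322)/(-33010) - 25632)*13027 = (-25636*(-1/33010) - 25632)*13027 = (12818/16505 - 25632)*13027 = -423043342/16505*13027 = -5510985616234/16505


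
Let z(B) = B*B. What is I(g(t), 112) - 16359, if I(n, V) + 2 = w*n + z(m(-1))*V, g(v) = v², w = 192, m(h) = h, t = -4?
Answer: -13177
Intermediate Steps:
z(B) = B²
I(n, V) = -2 + V + 192*n (I(n, V) = -2 + (192*n + (-1)²*V) = -2 + (192*n + 1*V) = -2 + (192*n + V) = -2 + (V + 192*n) = -2 + V + 192*n)
I(g(t), 112) - 16359 = (-2 + 112 + 192*(-4)²) - 16359 = (-2 + 112 + 192*16) - 16359 = (-2 + 112 + 3072) - 16359 = 3182 - 16359 = -13177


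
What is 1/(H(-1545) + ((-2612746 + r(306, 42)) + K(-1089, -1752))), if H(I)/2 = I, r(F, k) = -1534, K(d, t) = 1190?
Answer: -1/2616180 ≈ -3.8224e-7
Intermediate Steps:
H(I) = 2*I
1/(H(-1545) + ((-2612746 + r(306, 42)) + K(-1089, -1752))) = 1/(2*(-1545) + ((-2612746 - 1534) + 1190)) = 1/(-3090 + (-2614280 + 1190)) = 1/(-3090 - 2613090) = 1/(-2616180) = -1/2616180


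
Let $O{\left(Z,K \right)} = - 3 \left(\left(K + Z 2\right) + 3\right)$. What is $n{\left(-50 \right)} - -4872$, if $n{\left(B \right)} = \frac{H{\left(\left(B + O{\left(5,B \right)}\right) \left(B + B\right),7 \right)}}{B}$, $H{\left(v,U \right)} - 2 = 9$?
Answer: $\frac{243589}{50} \approx 4871.8$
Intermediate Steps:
$O{\left(Z,K \right)} = -9 - 6 Z - 3 K$ ($O{\left(Z,K \right)} = - 3 \left(\left(K + 2 Z\right) + 3\right) = - 3 \left(3 + K + 2 Z\right) = -9 - 6 Z - 3 K$)
$H{\left(v,U \right)} = 11$ ($H{\left(v,U \right)} = 2 + 9 = 11$)
$n{\left(B \right)} = \frac{11}{B}$
$n{\left(-50 \right)} - -4872 = \frac{11}{-50} - -4872 = 11 \left(- \frac{1}{50}\right) + 4872 = - \frac{11}{50} + 4872 = \frac{243589}{50}$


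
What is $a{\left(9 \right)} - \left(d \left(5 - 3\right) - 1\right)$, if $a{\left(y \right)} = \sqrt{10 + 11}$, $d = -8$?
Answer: $17 + \sqrt{21} \approx 21.583$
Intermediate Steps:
$a{\left(y \right)} = \sqrt{21}$
$a{\left(9 \right)} - \left(d \left(5 - 3\right) - 1\right) = \sqrt{21} - \left(- 8 \left(5 - 3\right) - 1\right) = \sqrt{21} - \left(\left(-8\right) 2 - 1\right) = \sqrt{21} - \left(-16 - 1\right) = \sqrt{21} - -17 = \sqrt{21} + 17 = 17 + \sqrt{21}$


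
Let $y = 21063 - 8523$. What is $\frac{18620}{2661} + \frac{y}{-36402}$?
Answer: $\frac{107406050}{16144287} \approx 6.6529$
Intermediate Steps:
$y = 12540$ ($y = 21063 - 8523 = 12540$)
$\frac{18620}{2661} + \frac{y}{-36402} = \frac{18620}{2661} + \frac{12540}{-36402} = 18620 \cdot \frac{1}{2661} + 12540 \left(- \frac{1}{36402}\right) = \frac{18620}{2661} - \frac{2090}{6067} = \frac{107406050}{16144287}$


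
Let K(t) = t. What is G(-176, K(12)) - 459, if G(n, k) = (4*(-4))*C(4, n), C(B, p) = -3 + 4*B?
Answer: -667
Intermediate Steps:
G(n, k) = -208 (G(n, k) = (4*(-4))*(-3 + 4*4) = -16*(-3 + 16) = -16*13 = -208)
G(-176, K(12)) - 459 = -208 - 459 = -667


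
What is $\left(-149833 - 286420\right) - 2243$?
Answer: $-438496$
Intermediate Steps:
$\left(-149833 - 286420\right) - 2243 = -436253 - 2243 = -438496$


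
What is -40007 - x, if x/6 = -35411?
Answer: 172459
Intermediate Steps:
x = -212466 (x = 6*(-35411) = -212466)
-40007 - x = -40007 - 1*(-212466) = -40007 + 212466 = 172459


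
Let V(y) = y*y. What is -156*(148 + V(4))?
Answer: -25584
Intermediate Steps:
V(y) = y²
-156*(148 + V(4)) = -156*(148 + 4²) = -156*(148 + 16) = -156*164 = -25584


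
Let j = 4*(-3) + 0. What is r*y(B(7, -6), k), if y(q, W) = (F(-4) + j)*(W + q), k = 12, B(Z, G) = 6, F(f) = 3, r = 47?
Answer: -7614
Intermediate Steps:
j = -12 (j = -12 + 0 = -12)
y(q, W) = -9*W - 9*q (y(q, W) = (3 - 12)*(W + q) = -9*(W + q) = -9*W - 9*q)
r*y(B(7, -6), k) = 47*(-9*12 - 9*6) = 47*(-108 - 54) = 47*(-162) = -7614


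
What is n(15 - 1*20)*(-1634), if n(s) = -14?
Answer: 22876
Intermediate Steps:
n(15 - 1*20)*(-1634) = -14*(-1634) = 22876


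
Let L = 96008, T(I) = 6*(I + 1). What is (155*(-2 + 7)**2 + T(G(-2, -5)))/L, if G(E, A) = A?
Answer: 3851/96008 ≈ 0.040111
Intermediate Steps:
T(I) = 6 + 6*I (T(I) = 6*(1 + I) = 6 + 6*I)
(155*(-2 + 7)**2 + T(G(-2, -5)))/L = (155*(-2 + 7)**2 + (6 + 6*(-5)))/96008 = (155*5**2 + (6 - 30))*(1/96008) = (155*25 - 24)*(1/96008) = (3875 - 24)*(1/96008) = 3851*(1/96008) = 3851/96008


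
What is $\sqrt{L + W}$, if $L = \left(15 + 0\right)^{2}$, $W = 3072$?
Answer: $\sqrt{3297} \approx 57.419$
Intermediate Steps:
$L = 225$ ($L = 15^{2} = 225$)
$\sqrt{L + W} = \sqrt{225 + 3072} = \sqrt{3297}$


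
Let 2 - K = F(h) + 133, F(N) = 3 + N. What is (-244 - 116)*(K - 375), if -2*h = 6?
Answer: 182160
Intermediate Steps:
h = -3 (h = -1/2*6 = -3)
K = -131 (K = 2 - ((3 - 3) + 133) = 2 - (0 + 133) = 2 - 1*133 = 2 - 133 = -131)
(-244 - 116)*(K - 375) = (-244 - 116)*(-131 - 375) = -360*(-506) = 182160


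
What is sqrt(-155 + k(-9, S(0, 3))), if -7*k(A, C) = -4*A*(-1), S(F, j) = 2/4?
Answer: I*sqrt(7343)/7 ≈ 12.242*I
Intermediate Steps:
S(F, j) = 1/2 (S(F, j) = 2*(1/4) = 1/2)
k(A, C) = -4*A/7 (k(A, C) = -(-4*A)*(-1)/7 = -4*A/7)
sqrt(-155 + k(-9, S(0, 3))) = sqrt(-155 - 4/7*(-9)) = sqrt(-155 + 36/7) = sqrt(-1049/7) = I*sqrt(7343)/7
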